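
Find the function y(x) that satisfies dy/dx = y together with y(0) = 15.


General solution of y' = y is y = Ce^(x).
Apply y(0) = 15: C = 15.
Particular solution: y = 15e^(x).


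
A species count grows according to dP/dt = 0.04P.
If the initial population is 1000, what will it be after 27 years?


The ODE dP/dt = 0.04P has solution P(t) = P(0)e^(0.04t).
Substitute P(0) = 1000 and t = 27: P(27) = 1000 e^(1.08) ≈ 2945.


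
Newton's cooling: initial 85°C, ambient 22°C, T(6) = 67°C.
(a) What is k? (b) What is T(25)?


Newton's law: T(t) = T_a + (T₀ - T_a)e^(-kt).
(a) Use T(6) = 67: (67 - 22)/(85 - 22) = e^(-k·6), so k = -ln(0.714)/6 ≈ 0.0561.
(b) Apply k to t = 25: T(25) = 22 + (63)e^(-1.402) ≈ 37.5°C.


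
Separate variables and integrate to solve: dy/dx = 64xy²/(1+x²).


Separate: dy/y² = 64x/(1+x²) dx.
Integrate LHS: ∫ dy/y² = -1/y.
Integrate RHS via u = 1+x²: 32ln(1+x²) + C.
Result: -1/y = 32ln(1+x²) + C.


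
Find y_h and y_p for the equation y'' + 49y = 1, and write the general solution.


Homogeneous part: r² + 49 = 0 ⇒ r = ±7i, so y_h = C₁cos(7x) + C₂sin(7x).
Try constant y_p = A; plug in: 49A = 1 ⇒ A = 1/49.
General solution: y = C₁cos(7x) + C₂sin(7x) + 1/49.


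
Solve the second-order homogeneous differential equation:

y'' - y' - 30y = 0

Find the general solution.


Characteristic equation: r² - r - 30 = 0.
Factor: (r - 6)(r + 5) = 0 ⇒ r = 6, -5 (distinct real).
General solution: y = C₁e^(6x) + C₂e^(-5x).


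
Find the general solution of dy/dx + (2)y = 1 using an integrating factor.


P(x) = 2, Q(x) = 1; integrating factor μ = e^(2x).
(μ y)' = e^(2x) ⇒ μ y = (1/2)e^(2x) + C.
Divide by μ: y = 1/2 + Ce^(-2x).


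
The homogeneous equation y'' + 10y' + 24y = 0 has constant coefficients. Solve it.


Characteristic equation: r² + 10r + 24 = 0.
Factor: (r + 4)(r + 6) = 0 ⇒ r = -4, -6 (distinct real).
General solution: y = C₁e^(-4x) + C₂e^(-6x).


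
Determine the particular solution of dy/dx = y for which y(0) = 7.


General solution of y' = y is y = Ce^(x).
Apply y(0) = 7: C = 7.
Particular solution: y = 7e^(x).


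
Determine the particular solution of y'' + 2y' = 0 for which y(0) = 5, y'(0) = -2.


Characteristic roots of r² + 2r = 0 are -2, 0.
General solution y = c₁ e^(-2x) + c₂.
Apply y(0) = 5: c₁ + c₂ = 5. Apply y'(0) = -2: -2 c₁ + 0 c₂ = -2.
Solve: c₁ = 1, c₂ = 4.
Particular solution: y = e^(-2x) + 4.


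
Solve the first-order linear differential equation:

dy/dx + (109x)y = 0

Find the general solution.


P(x) = 109x ⇒ μ = e^((109/2)x²).
Q(x) = 0 so μ y is constant: y = Ce^(-(109/2)x²).


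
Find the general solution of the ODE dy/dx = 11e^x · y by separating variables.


Separate variables: dy/y = 11e^x dx.
Integrate: ln|y| = 11e^x + C₀.
Exponentiate: y = Ce^(11e^x).


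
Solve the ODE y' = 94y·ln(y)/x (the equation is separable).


Separate: dy/[y ln(y)] = 94 dx/x.
Substitute u = ln(y): du/u = 94 dx/x.
Integrate: ln|ln(y)| = 94ln|x| + C₀, hence ln(y) = C·x^94.


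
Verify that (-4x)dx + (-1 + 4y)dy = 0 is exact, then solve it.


Check exactness: ∂M/∂y = 0 and ∂N/∂x = 0; equal, so the equation is exact.
Integrate M with respect to x (treating y as constant): ∫M dx = -2x^2 + h(y).
Differentiate w.r.t. y and set equal to N: the x-dependent terms already match, leaving h'(y) = -1 + 4y. Integrate: h(y) = -y + 2y^2.
So F(x,y) = -y + 2y^2 - 2x^2.
General solution: -y + 2y^2 - 2x^2 = C.


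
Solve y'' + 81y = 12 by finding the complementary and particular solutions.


Homogeneous part: r² + 81 = 0 ⇒ r = ±9i, so y_h = C₁cos(9x) + C₂sin(9x).
Try constant y_p = A; plug in: 81A = 12 ⇒ A = 4/27.
General solution: y = C₁cos(9x) + C₂sin(9x) + 4/27.


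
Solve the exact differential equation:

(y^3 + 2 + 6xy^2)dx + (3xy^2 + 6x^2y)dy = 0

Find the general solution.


Check exactness: ∂M/∂y = 3y^2 + 12xy and ∂N/∂x = 3y^2 + 12xy; equal, so the equation is exact.
Integrate M with respect to x (treating y as constant): ∫M dx = xy^3 + 2x + 3x^2y^2 + h(y).
Differentiate w.r.t. y and set equal to N: all terms match, so h'(y) = 0 and h is a constant absorbed into C.
General solution: xy^3 + 2x + 3x^2y^2 = C.


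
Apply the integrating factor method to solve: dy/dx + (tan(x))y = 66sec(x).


P(x) = tan(x) ⇒ μ = e^(∫tan(x)dx) = sec(x).
(sec(x) y)' = 66sec²(x) ⇒ sec(x) y = 66tan(x) + C.
Multiply by cos(x): y = 66sin(x) + C·cos(x).


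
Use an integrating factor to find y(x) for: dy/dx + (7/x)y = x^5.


P(x) = 7/x ⇒ μ = x^7.
(x^7 y)' = x^12 ⇒ x^7 y = x^13/(13) + C.
Solve for y: y = (1/13)x^6 + C/x^7.


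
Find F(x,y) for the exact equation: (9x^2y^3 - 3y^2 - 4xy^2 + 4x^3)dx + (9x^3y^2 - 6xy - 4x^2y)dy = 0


Check exactness: ∂M/∂y = 27x^2y^2 - 6y - 8xy and ∂N/∂x = 27x^2y^2 - 6y - 8xy; equal, so the equation is exact.
Integrate M with respect to x (treating y as constant): ∫M dx = 3x^3y^3 - 3xy^2 - 2x^2y^2 + x^4 + h(y).
Differentiate w.r.t. y and set equal to N: all terms match, so h'(y) = 0 and h is a constant absorbed into C.
General solution: 3x^3y^3 - 3xy^2 - 2x^2y^2 + x^4 = C.


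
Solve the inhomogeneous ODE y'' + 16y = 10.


Homogeneous part: r² + 16 = 0 ⇒ r = ±4i, so y_h = C₁cos(4x) + C₂sin(4x).
Try constant y_p = A; plug in: 16A = 10 ⇒ A = 5/8.
General solution: y = C₁cos(4x) + C₂sin(4x) + 5/8.


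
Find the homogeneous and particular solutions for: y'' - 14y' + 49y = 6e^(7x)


Characteristic polynomial (r - 7)² = 0; repeated root r = 7.
y_h = (C₁ + C₂x)e^(7x). Forcing matches the repeated root (resonance), so try y_p = Ax² e^(7x).
Substitute and solve for A: 2A = 6, so A = 3.
General solution: y = (C₁ + C₂x + 3x²)e^(7x).


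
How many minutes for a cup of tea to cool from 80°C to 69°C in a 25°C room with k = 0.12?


From T(t) = T_a + (T₀ - T_a)e^(-kt), set T(t) = 69:
(69 - 25) / (80 - 25) = e^(-0.12t), so t = -ln(0.800)/0.12 ≈ 1.9 minutes.


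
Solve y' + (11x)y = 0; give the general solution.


P(x) = 11x ⇒ μ = e^((11/2)x²).
Q(x) = 0 so μ y is constant: y = Ce^(-(11/2)x²).


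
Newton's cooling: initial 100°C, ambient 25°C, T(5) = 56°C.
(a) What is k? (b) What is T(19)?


Newton's law: T(t) = T_a + (T₀ - T_a)e^(-kt).
(a) Use T(5) = 56: (56 - 25)/(100 - 25) = e^(-k·5), so k = -ln(0.413)/5 ≈ 0.1767.
(b) Apply k to t = 19: T(19) = 25 + (75)e^(-3.357) ≈ 27.6°C.


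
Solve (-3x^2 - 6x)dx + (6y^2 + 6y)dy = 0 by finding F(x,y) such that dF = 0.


Check exactness: ∂M/∂y = 0 and ∂N/∂x = 0; equal, so the equation is exact.
Integrate M with respect to x (treating y as constant): ∫M dx = -x^3 - 3x^2 + h(y).
Differentiate w.r.t. y and set equal to N: the x-dependent terms already match, leaving h'(y) = 6y^2 + 6y. Integrate: h(y) = 2y^3 + 3y^2.
So F(x,y) = 2y^3 - x^3 - 3x^2 + 3y^2.
General solution: 2y^3 - x^3 - 3x^2 + 3y^2 = C.


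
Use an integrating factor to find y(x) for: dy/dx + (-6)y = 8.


P(x) = -6 ⇒ μ = e^(-6x).
(μ y)' = 8e^(-6x) ⇒ μ y = -(4/3)e^(-6x) + C.
Divide by μ: y = -4/3 + Ce^(6x).


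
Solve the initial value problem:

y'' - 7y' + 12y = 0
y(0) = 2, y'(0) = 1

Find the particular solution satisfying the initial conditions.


Characteristic roots of r² - 7r + 12 = 0 are 4, 3.
General solution y = c₁ e^(4x) + c₂ e^(3x).
Apply y(0) = 2: c₁ + c₂ = 2. Apply y'(0) = 1: 4 c₁ + 3 c₂ = 1.
Solve: c₁ = -5, c₂ = 7.
Particular solution: y = -5e^(4x) + 7e^(3x).


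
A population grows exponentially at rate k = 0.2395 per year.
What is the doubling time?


Exponential growth: P(t) = P₀ e^(0.2395t). Set P(t)/P₀ = 2: e^(0.2395t) = 2.
Solve: t = ln(2)/0.2395 ≈ 2.89 years.


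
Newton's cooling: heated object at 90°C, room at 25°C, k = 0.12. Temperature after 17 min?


Newton's law: dT/dt = -k(T - T_a) has solution T(t) = T_a + (T₀ - T_a)e^(-kt).
Plug in T_a = 25, T₀ = 90, k = 0.12, t = 17: T(17) = 25 + (65)e^(-2.04) ≈ 33.5°C.


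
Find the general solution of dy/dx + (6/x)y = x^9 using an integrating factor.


P(x) = 6/x ⇒ μ = x^6.
(x^6 y)' = x^6·x^9 = x^15.
Integrate: x^6 y = x^16/(16) + C.
Solve for y: y = (1/16)x^10 + C/x^6.


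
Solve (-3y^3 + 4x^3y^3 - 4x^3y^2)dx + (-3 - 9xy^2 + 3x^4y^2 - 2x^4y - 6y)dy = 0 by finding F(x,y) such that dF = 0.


Check exactness: ∂M/∂y = -9y^2 + 12x^3y^2 - 8x^3y and ∂N/∂x = -9y^2 + 12x^3y^2 - 8x^3y; equal, so the equation is exact.
Integrate M with respect to x (treating y as constant): ∫M dx = -3xy^3 + x^4y^3 - x^4y^2 + h(y).
Differentiate w.r.t. y and set equal to N: the x-dependent terms already match, leaving h'(y) = -3 - 6y. Integrate: h(y) = -3y - 3y^2.
So F(x,y) = -3y - 3xy^3 + x^4y^3 - x^4y^2 - 3y^2.
General solution: -3y - 3xy^3 + x^4y^3 - x^4y^2 - 3y^2 = C.


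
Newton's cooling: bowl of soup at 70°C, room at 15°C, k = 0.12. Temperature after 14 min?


Newton's law: dT/dt = -k(T - T_a) has solution T(t) = T_a + (T₀ - T_a)e^(-kt).
Plug in T_a = 15, T₀ = 70, k = 0.12, t = 14: T(14) = 15 + (55)e^(-1.68) ≈ 25.3°C.


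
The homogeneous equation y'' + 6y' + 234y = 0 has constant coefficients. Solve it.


Characteristic equation: r² + 6r + 234 = 0.
Discriminant is negative; roots r = -3 ± 15i (complex conjugate pair).
General solution uses e^(α x)(C₁ cos(β x) + C₂ sin(β x)): y = e^(-3x)(C₁cos(15x) + C₂sin(15x)).


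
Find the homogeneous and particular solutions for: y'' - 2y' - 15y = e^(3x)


Characteristic roots of r² - 2r - 15 = 0 are -3, 5.
y_h = C₁e^(-3x) + C₂e^(5x).
Forcing exponent 3 is not a characteristic root; try y_p = Ae^(3x).
Substitute: A·(9 + (-2)·3 + (-15)) = A·-12 = 1, so A = -1/12.
General solution: y = C₁e^(-3x) + C₂e^(5x) - (1/12)e^(3x).


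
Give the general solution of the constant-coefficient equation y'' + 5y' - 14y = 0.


Characteristic equation: r² + 5r - 14 = 0.
Factor: (r + 7)(r - 2) = 0 ⇒ r = -7, 2 (distinct real).
General solution: y = C₁e^(-7x) + C₂e^(2x).


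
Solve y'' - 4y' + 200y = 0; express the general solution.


Characteristic equation: r² - 4r + 200 = 0.
Discriminant is negative; roots r = 2 ± 14i (complex conjugate pair).
General solution uses e^(α x)(C₁ cos(β x) + C₂ sin(β x)): y = e^(2x)(C₁cos(14x) + C₂sin(14x)).


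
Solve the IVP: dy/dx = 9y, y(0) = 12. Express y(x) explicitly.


General solution of y' = 9y is y = Ce^(9x).
Apply y(0) = 12: C = 12.
Particular solution: y = 12e^(9x).


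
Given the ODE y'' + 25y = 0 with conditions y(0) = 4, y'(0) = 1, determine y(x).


Characteristic roots of r² + 25 = 0 are ±5i, so y = C₁cos(5x) + C₂sin(5x).
Apply y(0) = 4: C₁ = 4. Differentiate and apply y'(0) = 1: 5·C₂ = 1, so C₂ = 1/5.
Particular solution: y = 4cos(5x) + (1/5)sin(5x).


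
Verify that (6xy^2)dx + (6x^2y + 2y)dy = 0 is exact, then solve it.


Check exactness: ∂M/∂y = 12xy and ∂N/∂x = 12xy; equal, so the equation is exact.
Integrate M with respect to x (treating y as constant): ∫M dx = 3x^2y^2 + h(y).
Differentiate w.r.t. y and set equal to N: the x-dependent terms already match, leaving h'(y) = 2y. Integrate: h(y) = y^2.
So F(x,y) = 3x^2y^2 + y^2.
General solution: 3x^2y^2 + y^2 = C.


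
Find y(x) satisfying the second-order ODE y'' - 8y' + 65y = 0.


Characteristic equation: r² - 8r + 65 = 0.
Discriminant is negative; roots r = 4 ± 7i (complex conjugate pair).
General solution uses e^(α x)(C₁ cos(β x) + C₂ sin(β x)): y = e^(4x)(C₁cos(7x) + C₂sin(7x)).


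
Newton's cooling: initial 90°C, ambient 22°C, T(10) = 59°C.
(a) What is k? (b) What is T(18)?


Newton's law: T(t) = T_a + (T₀ - T_a)e^(-kt).
(a) Use T(10) = 59: (59 - 22)/(90 - 22) = e^(-k·10), so k = -ln(0.544)/10 ≈ 0.0609.
(b) Apply k to t = 18: T(18) = 22 + (68)e^(-1.095) ≈ 44.7°C.


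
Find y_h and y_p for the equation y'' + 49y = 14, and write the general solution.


Homogeneous part: r² + 49 = 0 ⇒ r = ±7i, so y_h = C₁cos(7x) + C₂sin(7x).
Try constant y_p = A; plug in: 49A = 14 ⇒ A = 2/7.
General solution: y = C₁cos(7x) + C₂sin(7x) + 2/7.


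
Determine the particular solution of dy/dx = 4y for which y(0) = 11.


General solution of y' = 4y is y = Ce^(4x).
Apply y(0) = 11: C = 11.
Particular solution: y = 11e^(4x).


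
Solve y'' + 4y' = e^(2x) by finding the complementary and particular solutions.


Characteristic roots of r² + 4r = 0 are -4, 0.
y_h = C₁e^(-4x) + C₂.
Forcing exponent 2 is not a characteristic root; try y_p = Ae^(2x).
Substitute: A·(4 + (4)·2 + (0)) = A·12 = 1, so A = 1/12.
General solution: y = C₁e^(-4x) + C₂ + (1/12)e^(2x).


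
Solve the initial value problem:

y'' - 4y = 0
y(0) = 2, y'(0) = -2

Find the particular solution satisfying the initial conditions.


Characteristic roots of r² - 4 = 0 are -2, 2.
General solution y = c₁ e^(-2x) + c₂ e^(2x).
Apply y(0) = 2: c₁ + c₂ = 2. Apply y'(0) = -2: -2 c₁ + 2 c₂ = -2.
Solve: c₁ = 3/2, c₂ = 1/2.
Particular solution: y = (3/2)e^(-2x) + (1/2)e^(2x).


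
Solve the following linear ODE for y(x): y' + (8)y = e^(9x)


P(x) = 8 ⇒ μ = e^(8x).
(μ y)' = e^(17x) ⇒ μ y = e^(17x)/17 + C.
Divide by μ: y = (1/17)e^(9x) + Ce^(-8x).


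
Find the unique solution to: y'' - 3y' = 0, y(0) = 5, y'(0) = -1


Characteristic roots of r² - 3r = 0 are 0, 3.
General solution y = c₁ + c₂ e^(3x).
Apply y(0) = 5: c₁ + c₂ = 5. Apply y'(0) = -1: 0 c₁ + 3 c₂ = -1.
Solve: c₁ = 16/3, c₂ = -1/3.
Particular solution: y = 16/3 - (1/3)e^(3x).


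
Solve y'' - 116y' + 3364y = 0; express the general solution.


Characteristic equation: r² - 116r + 3364 = 0, i.e. (r - 58)² = 0.
Repeated root r = 58; include an x factor for the second linearly independent solution.
General solution: y = (C₁ + C₂x)e^(58x).


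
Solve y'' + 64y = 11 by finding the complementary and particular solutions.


Homogeneous part: r² + 64 = 0 ⇒ r = ±8i, so y_h = C₁cos(8x) + C₂sin(8x).
Try constant y_p = A; plug in: 64A = 11 ⇒ A = 11/64.
General solution: y = C₁cos(8x) + C₂sin(8x) + 11/64.


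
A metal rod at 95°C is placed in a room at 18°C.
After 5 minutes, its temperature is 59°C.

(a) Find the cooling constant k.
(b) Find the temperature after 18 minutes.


Newton's law: T(t) = T_a + (T₀ - T_a)e^(-kt).
(a) Use T(5) = 59: (59 - 18)/(95 - 18) = e^(-k·5), so k = -ln(0.532)/5 ≈ 0.1260.
(b) Apply k to t = 18: T(18) = 18 + (77)e^(-2.269) ≈ 26.0°C.


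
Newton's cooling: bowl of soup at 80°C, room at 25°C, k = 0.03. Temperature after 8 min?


Newton's law: dT/dt = -k(T - T_a) has solution T(t) = T_a + (T₀ - T_a)e^(-kt).
Plug in T_a = 25, T₀ = 80, k = 0.03, t = 8: T(8) = 25 + (55)e^(-0.24) ≈ 68.3°C.


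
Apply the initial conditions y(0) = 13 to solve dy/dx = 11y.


General solution of y' = 11y is y = Ce^(11x).
Apply y(0) = 13: C = 13.
Particular solution: y = 13e^(11x).


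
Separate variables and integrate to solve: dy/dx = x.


Integrate both sides with respect to x: y = ∫ x dx = (1/2)x^2 + C.


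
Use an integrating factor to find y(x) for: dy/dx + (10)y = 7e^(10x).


P(x) = 10 ⇒ μ = e^(10x).
(μ y)' = 7e^(20x) ⇒ μ y = (7/20)e^(20x) + C.
Divide by μ: y = (7/20)e^(10x) + Ce^(-10x).


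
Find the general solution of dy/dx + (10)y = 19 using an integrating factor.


P(x) = 10, Q(x) = 19; integrating factor μ = e^(10x).
(μ y)' = 19e^(10x) ⇒ μ y = (19/10)e^(10x) + C.
Divide by μ: y = 19/10 + Ce^(-10x).


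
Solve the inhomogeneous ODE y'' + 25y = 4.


Homogeneous part: r² + 25 = 0 ⇒ r = ±5i, so y_h = C₁cos(5x) + C₂sin(5x).
Try constant y_p = A; plug in: 25A = 4 ⇒ A = 4/25.
General solution: y = C₁cos(5x) + C₂sin(5x) + 4/25.


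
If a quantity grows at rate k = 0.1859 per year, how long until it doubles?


Exponential growth: P(t) = P₀ e^(0.1859t). Set P(t)/P₀ = 2: e^(0.1859t) = 2.
Solve: t = ln(2)/0.1859 ≈ 3.73 years.


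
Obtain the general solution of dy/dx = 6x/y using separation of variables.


Separate variables: y dy = 6x dx.
Integrate both sides: y²/2 = 3x^2 + C₀.
Multiply by 2: y² = 6x^2 + C.


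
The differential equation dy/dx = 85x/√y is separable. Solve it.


Separate: √y dy = 85x dx.
Integrate: (2/3)y^(3/2) = (85/2)x² + C.


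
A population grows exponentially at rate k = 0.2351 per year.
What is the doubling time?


Exponential growth: P(t) = P₀ e^(0.2351t). Set P(t)/P₀ = 2: e^(0.2351t) = 2.
Solve: t = ln(2)/0.2351 ≈ 2.95 years.


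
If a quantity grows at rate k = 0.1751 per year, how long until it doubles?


Exponential growth: P(t) = P₀ e^(0.1751t). Set P(t)/P₀ = 2: e^(0.1751t) = 2.
Solve: t = ln(2)/0.1751 ≈ 3.96 years.


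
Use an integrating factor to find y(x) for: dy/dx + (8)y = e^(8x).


P(x) = 8 ⇒ μ = e^(8x).
(μ y)' = e^(16x) ⇒ μ y = (1/16)e^(16x) + C.
Divide by μ: y = (1/16)e^(8x) + Ce^(-8x).


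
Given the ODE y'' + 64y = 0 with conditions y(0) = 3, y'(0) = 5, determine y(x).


Characteristic roots of r² + 64 = 0 are ±8i, so y = C₁cos(8x) + C₂sin(8x).
Apply y(0) = 3: C₁ = 3. Differentiate and apply y'(0) = 5: 8·C₂ = 5, so C₂ = 5/8.
Particular solution: y = 3cos(8x) + (5/8)sin(8x).


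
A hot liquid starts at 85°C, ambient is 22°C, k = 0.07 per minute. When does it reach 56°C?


From T(t) = T_a + (T₀ - T_a)e^(-kt), set T(t) = 56:
(56 - 22) / (85 - 22) = e^(-0.07t), so t = -ln(0.540)/0.07 ≈ 8.8 minutes.


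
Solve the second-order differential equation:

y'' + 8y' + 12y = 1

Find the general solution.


Characteristic roots of r² + 8r + 12 = 0 are -2, -6.
y_h = C₁e^(-2x) + C₂e^(-6x).
Constant forcing; try y_p = A. Then 12A = 1 ⇒ A = 1/12.
General solution: y = C₁e^(-2x) + C₂e^(-6x) + 1/12.


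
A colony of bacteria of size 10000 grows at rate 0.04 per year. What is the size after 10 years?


The ODE dP/dt = 0.04P has solution P(t) = P(0)e^(0.04t).
Substitute P(0) = 10000 and t = 10: P(10) = 10000 e^(0.40) ≈ 14918.


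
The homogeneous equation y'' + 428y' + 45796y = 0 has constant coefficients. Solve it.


Characteristic equation: r² + 428r + 45796 = 0, i.e. (r + 214)² = 0.
Repeated root r = -214; include an x factor for the second linearly independent solution.
General solution: y = (C₁ + C₂x)e^(-214x).


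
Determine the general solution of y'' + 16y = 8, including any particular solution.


Homogeneous part: r² + 16 = 0 ⇒ r = ±4i, so y_h = C₁cos(4x) + C₂sin(4x).
Try constant y_p = A; plug in: 16A = 8 ⇒ A = 1/2.
General solution: y = C₁cos(4x) + C₂sin(4x) + 1/2.


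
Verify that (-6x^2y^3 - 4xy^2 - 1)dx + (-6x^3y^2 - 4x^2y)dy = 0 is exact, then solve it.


Check exactness: ∂M/∂y = -18x^2y^2 - 8xy and ∂N/∂x = -18x^2y^2 - 8xy; equal, so the equation is exact.
Integrate M with respect to x (treating y as constant): ∫M dx = -2x^3y^3 - 2x^2y^2 - x + h(y).
Differentiate w.r.t. y and set equal to N: all terms match, so h'(y) = 0 and h is a constant absorbed into C.
General solution: -2x^3y^3 - 2x^2y^2 - x = C.


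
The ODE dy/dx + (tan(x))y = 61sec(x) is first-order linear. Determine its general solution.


P(x) = tan(x) ⇒ μ = e^(∫tan(x)dx) = sec(x).
(sec(x) y)' = 61sec²(x) ⇒ sec(x) y = 61tan(x) + C.
Multiply by cos(x): y = 61sin(x) + C·cos(x).


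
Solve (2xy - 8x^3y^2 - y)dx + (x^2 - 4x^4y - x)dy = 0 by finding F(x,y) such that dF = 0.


Check exactness: ∂M/∂y = 2x - 16x^3y - 1 and ∂N/∂x = 2x - 16x^3y - 1; equal, so the equation is exact.
Integrate M with respect to x (treating y as constant): ∫M dx = x^2y - 2x^4y^2 - xy + h(y).
Differentiate w.r.t. y and set equal to N: all terms match, so h'(y) = 0 and h is a constant absorbed into C.
General solution: x^2y - 2x^4y^2 - xy = C.


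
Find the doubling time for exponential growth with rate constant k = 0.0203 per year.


Exponential growth: P(t) = P₀ e^(0.0203t). Set P(t)/P₀ = 2: e^(0.0203t) = 2.
Solve: t = ln(2)/0.0203 ≈ 34.15 years.


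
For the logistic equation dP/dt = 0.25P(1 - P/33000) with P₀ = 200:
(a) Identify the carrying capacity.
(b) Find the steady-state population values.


Logistic ODE dP/dt = 0.25P(1 - P/33000) has equilibria where dP/dt = 0, i.e. P = 0 or P = 33000.
The coefficient (1 - P/K) = 0 when P = K, identifying K = 33000 as the carrying capacity.
(a) K = 33000; (b) equilibria P = 0 and P = 33000.


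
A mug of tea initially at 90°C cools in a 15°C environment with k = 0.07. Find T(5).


Newton's law: dT/dt = -k(T - T_a) has solution T(t) = T_a + (T₀ - T_a)e^(-kt).
Plug in T_a = 15, T₀ = 90, k = 0.07, t = 5: T(5) = 15 + (75)e^(-0.35) ≈ 67.9°C.


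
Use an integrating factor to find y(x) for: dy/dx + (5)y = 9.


P(x) = 5, Q(x) = 9; integrating factor μ = e^(5x).
(μ y)' = 9e^(5x) ⇒ μ y = (9/5)e^(5x) + C.
Divide by μ: y = 9/5 + Ce^(-5x).


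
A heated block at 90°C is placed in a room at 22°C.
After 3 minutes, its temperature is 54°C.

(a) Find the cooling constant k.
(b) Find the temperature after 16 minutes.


Newton's law: T(t) = T_a + (T₀ - T_a)e^(-kt).
(a) Use T(3) = 54: (54 - 22)/(90 - 22) = e^(-k·3), so k = -ln(0.471)/3 ≈ 0.2513.
(b) Apply k to t = 16: T(16) = 22 + (68)e^(-4.020) ≈ 23.2°C.


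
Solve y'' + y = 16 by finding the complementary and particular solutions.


Homogeneous part: r² + 1 = 0 ⇒ r = ±1i, so y_h = C₁cos(x) + C₂sin(x).
Try constant y_p = A; plug in: 1A = 16 ⇒ A = 16.
General solution: y = C₁cos(x) + C₂sin(x) + 16.


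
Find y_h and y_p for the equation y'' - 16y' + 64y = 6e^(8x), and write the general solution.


Characteristic polynomial (r - 8)² = 0; repeated root r = 8.
y_h = (C₁ + C₂x)e^(8x). Forcing matches the repeated root (resonance), so try y_p = Ax² e^(8x).
Substitute and solve for A: 2A = 6, so A = 3.
General solution: y = (C₁ + C₂x + 3x²)e^(8x).


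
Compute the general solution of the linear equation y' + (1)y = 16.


P(x) = 1, Q(x) = 16; integrating factor μ = e^(x).
(μ y)' = 16e^(x) ⇒ μ y = 16e^(x) + C.
Divide by μ: y = 16 + Ce^(-x).


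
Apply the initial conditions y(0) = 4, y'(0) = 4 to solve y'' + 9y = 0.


Characteristic roots of r² + 9 = 0 are ±3i, so y = C₁cos(3x) + C₂sin(3x).
Apply y(0) = 4: C₁ = 4. Differentiate and apply y'(0) = 4: 3·C₂ = 4, so C₂ = 4/3.
Particular solution: y = 4cos(3x) + (4/3)sin(3x).


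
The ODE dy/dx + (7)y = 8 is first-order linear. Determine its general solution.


P(x) = 7, Q(x) = 8; integrating factor μ = e^(7x).
(μ y)' = 8e^(7x) ⇒ μ y = (8/7)e^(7x) + C.
Divide by μ: y = 8/7 + Ce^(-7x).


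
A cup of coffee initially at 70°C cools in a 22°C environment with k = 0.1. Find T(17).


Newton's law: dT/dt = -k(T - T_a) has solution T(t) = T_a + (T₀ - T_a)e^(-kt).
Plug in T_a = 22, T₀ = 70, k = 0.1, t = 17: T(17) = 22 + (48)e^(-1.70) ≈ 30.8°C.


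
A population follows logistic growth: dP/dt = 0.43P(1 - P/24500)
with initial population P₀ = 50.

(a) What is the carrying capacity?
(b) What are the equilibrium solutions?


Logistic ODE dP/dt = 0.43P(1 - P/24500) has equilibria where dP/dt = 0, i.e. P = 0 or P = 24500.
The coefficient (1 - P/K) = 0 when P = K, identifying K = 24500 as the carrying capacity.
(a) K = 24500; (b) equilibria P = 0 and P = 24500.


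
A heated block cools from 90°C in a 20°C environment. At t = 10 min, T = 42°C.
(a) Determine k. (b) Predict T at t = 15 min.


Newton's law: T(t) = T_a + (T₀ - T_a)e^(-kt).
(a) Use T(10) = 42: (42 - 20)/(90 - 20) = e^(-k·10), so k = -ln(0.314)/10 ≈ 0.1157.
(b) Apply k to t = 15: T(15) = 20 + (70)e^(-1.736) ≈ 32.3°C.


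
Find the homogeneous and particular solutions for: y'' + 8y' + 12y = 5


Characteristic roots of r² + 8r + 12 = 0 are -2, -6.
y_h = C₁e^(-2x) + C₂e^(-6x).
Constant forcing; try y_p = A. Then 12A = 5 ⇒ A = 5/12.
General solution: y = C₁e^(-2x) + C₂e^(-6x) + 5/12.


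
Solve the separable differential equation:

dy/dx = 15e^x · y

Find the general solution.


Separate variables: dy/y = 15e^x dx.
Integrate: ln|y| = 15e^x + C₀.
Exponentiate: y = Ce^(15e^x).


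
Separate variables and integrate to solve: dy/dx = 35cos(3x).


g(y) = 1, so integrate directly: y = ∫ 35cos(3x) dx = (35/3)sin(3x) + C.


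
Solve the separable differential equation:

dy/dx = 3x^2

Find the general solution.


Integrate both sides with respect to x: y = ∫ 3x^2 dx = x^3 + C.


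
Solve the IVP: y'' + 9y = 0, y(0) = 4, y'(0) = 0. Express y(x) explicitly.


Characteristic roots of r² + 9 = 0 are ±3i, so y = C₁cos(3x) + C₂sin(3x).
Apply y(0) = 4: C₁ = 4. Differentiate and apply y'(0) = 0: 3·C₂ = 0, so C₂ = 0.
Particular solution: y = 4cos(3x).


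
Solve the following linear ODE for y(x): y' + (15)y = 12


P(x) = 15, Q(x) = 12; integrating factor μ = e^(15x).
(μ y)' = 12e^(15x) ⇒ μ y = (4/5)e^(15x) + C.
Divide by μ: y = 4/5 + Ce^(-15x).


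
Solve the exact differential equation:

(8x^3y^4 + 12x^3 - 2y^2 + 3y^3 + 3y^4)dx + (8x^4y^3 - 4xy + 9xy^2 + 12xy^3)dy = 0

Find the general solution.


Check exactness: ∂M/∂y = 32x^3y^3 - 4y + 9y^2 + 12y^3 and ∂N/∂x = 32x^3y^3 - 4y + 9y^2 + 12y^3; equal, so the equation is exact.
Integrate M with respect to x (treating y as constant): ∫M dx = 2x^4y^4 + 3x^4 - 2xy^2 + 3xy^3 + 3xy^4 + h(y).
Differentiate w.r.t. y and set equal to N: all terms match, so h'(y) = 0 and h is a constant absorbed into C.
General solution: 2x^4y^4 + 3x^4 - 2xy^2 + 3xy^3 + 3xy^4 = C.


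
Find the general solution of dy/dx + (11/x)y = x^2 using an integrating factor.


P(x) = 11/x ⇒ μ = x^11.
(x^11 y)' = x^13 ⇒ x^11 y = x^14/(14) + C.
Solve for y: y = (1/14)x^3 + C/x^11.


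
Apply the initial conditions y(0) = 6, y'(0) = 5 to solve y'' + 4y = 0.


Characteristic roots of r² + 4 = 0 are ±2i, so y = C₁cos(2x) + C₂sin(2x).
Apply y(0) = 6: C₁ = 6. Differentiate and apply y'(0) = 5: 2·C₂ = 5, so C₂ = 5/2.
Particular solution: y = 6cos(2x) + (5/2)sin(2x).


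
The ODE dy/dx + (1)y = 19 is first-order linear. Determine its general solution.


P(x) = 1, Q(x) = 19; integrating factor μ = e^(x).
(μ y)' = 19e^(x) ⇒ μ y = 19e^(x) + C.
Divide by μ: y = 19 + Ce^(-x).


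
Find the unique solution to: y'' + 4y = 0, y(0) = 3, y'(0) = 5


Characteristic roots of r² + 4 = 0 are ±2i, so y = C₁cos(2x) + C₂sin(2x).
Apply y(0) = 3: C₁ = 3. Differentiate and apply y'(0) = 5: 2·C₂ = 5, so C₂ = 5/2.
Particular solution: y = 3cos(2x) + (5/2)sin(2x).


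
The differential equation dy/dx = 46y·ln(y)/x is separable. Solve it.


Separate: dy/[y ln(y)] = 46 dx/x.
Substitute u = ln(y): du/u = 46 dx/x.
Integrate: ln|ln(y)| = 46ln|x| + C₀, hence ln(y) = C·x^46.


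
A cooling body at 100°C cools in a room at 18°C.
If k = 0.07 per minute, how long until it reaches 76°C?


From T(t) = T_a + (T₀ - T_a)e^(-kt), set T(t) = 76:
(76 - 18) / (100 - 18) = e^(-0.07t), so t = -ln(0.707)/0.07 ≈ 4.9 minutes.


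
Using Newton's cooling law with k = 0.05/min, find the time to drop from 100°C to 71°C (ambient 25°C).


From T(t) = T_a + (T₀ - T_a)e^(-kt), set T(t) = 71:
(71 - 25) / (100 - 25) = e^(-0.05t), so t = -ln(0.613)/0.05 ≈ 9.8 minutes.


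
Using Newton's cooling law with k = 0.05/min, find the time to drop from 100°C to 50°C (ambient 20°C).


From T(t) = T_a + (T₀ - T_a)e^(-kt), set T(t) = 50:
(50 - 20) / (100 - 20) = e^(-0.05t), so t = -ln(0.375)/0.05 ≈ 19.6 minutes.


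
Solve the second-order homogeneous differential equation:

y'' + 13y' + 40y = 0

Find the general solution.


Characteristic equation: r² + 13r + 40 = 0.
Factor: (r + 8)(r + 5) = 0 ⇒ r = -8, -5 (distinct real).
General solution: y = C₁e^(-8x) + C₂e^(-5x).


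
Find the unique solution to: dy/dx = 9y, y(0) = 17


General solution of y' = 9y is y = Ce^(9x).
Apply y(0) = 17: C = 17.
Particular solution: y = 17e^(9x).


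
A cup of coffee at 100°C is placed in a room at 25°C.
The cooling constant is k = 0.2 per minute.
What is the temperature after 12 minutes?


Newton's law: dT/dt = -k(T - T_a) has solution T(t) = T_a + (T₀ - T_a)e^(-kt).
Plug in T_a = 25, T₀ = 100, k = 0.2, t = 12: T(12) = 25 + (75)e^(-2.40) ≈ 31.8°C.


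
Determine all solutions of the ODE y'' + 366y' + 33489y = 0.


Characteristic equation: r² + 366r + 33489 = 0, i.e. (r + 183)² = 0.
Repeated root r = -183; include an x factor for the second linearly independent solution.
General solution: y = (C₁ + C₂x)e^(-183x).


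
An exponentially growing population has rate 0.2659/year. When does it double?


Exponential growth: P(t) = P₀ e^(0.2659t). Set P(t)/P₀ = 2: e^(0.2659t) = 2.
Solve: t = ln(2)/0.2659 ≈ 2.61 years.


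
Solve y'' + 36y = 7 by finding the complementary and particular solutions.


Homogeneous part: r² + 36 = 0 ⇒ r = ±6i, so y_h = C₁cos(6x) + C₂sin(6x).
Try constant y_p = A; plug in: 36A = 7 ⇒ A = 7/36.
General solution: y = C₁cos(6x) + C₂sin(6x) + 7/36.


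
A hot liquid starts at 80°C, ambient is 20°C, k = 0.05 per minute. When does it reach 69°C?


From T(t) = T_a + (T₀ - T_a)e^(-kt), set T(t) = 69:
(69 - 20) / (80 - 20) = e^(-0.05t), so t = -ln(0.817)/0.05 ≈ 4.1 minutes.


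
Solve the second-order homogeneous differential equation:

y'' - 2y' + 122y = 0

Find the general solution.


Characteristic equation: r² - 2r + 122 = 0.
Discriminant is negative; roots r = 1 ± 11i (complex conjugate pair).
General solution uses e^(α x)(C₁ cos(β x) + C₂ sin(β x)): y = e^(x)(C₁cos(11x) + C₂sin(11x)).


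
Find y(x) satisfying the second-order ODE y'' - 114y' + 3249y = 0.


Characteristic equation: r² - 114r + 3249 = 0, i.e. (r - 57)² = 0.
Repeated root r = 57; include an x factor for the second linearly independent solution.
General solution: y = (C₁ + C₂x)e^(57x).


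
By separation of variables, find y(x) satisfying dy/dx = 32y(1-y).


Separate: dy/[y(1-y)] = 32 dx.
Partial fractions: 1/[y(1-y)] = 1/y + 1/(1-y).
Integrate: ln|y/(1-y)| = 32x + C₀.
Solve for y: y = 1/(1 + Ce^(-32x)).


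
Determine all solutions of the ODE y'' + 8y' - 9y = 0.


Characteristic equation: r² + 8r - 9 = 0.
Factor: (r - 1)(r + 9) = 0 ⇒ r = 1, -9 (distinct real).
General solution: y = C₁e^(x) + C₂e^(-9x).


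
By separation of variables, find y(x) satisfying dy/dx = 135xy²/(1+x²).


Separate: dy/y² = 135x/(1+x²) dx.
Integrate LHS: ∫ dy/y² = -1/y.
Integrate RHS via u = 1+x²: (135/2)ln(1+x²) + C.
Result: -1/y = (135/2)ln(1+x²) + C.


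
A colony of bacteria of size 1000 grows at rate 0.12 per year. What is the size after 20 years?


The ODE dP/dt = 0.12P has solution P(t) = P(0)e^(0.12t).
Substitute P(0) = 1000 and t = 20: P(20) = 1000 e^(2.40) ≈ 11023.


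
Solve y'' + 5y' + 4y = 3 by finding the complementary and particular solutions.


Characteristic roots of r² + 5r + 4 = 0 are -4, -1.
y_h = C₁e^(-4x) + C₂e^(-x).
Constant forcing; try y_p = A. Then 4A = 3 ⇒ A = 3/4.
General solution: y = C₁e^(-4x) + C₂e^(-x) + 3/4.


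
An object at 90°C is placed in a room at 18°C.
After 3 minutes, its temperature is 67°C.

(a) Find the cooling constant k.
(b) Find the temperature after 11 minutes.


Newton's law: T(t) = T_a + (T₀ - T_a)e^(-kt).
(a) Use T(3) = 67: (67 - 18)/(90 - 18) = e^(-k·3), so k = -ln(0.681)/3 ≈ 0.1283.
(b) Apply k to t = 11: T(11) = 18 + (72)e^(-1.411) ≈ 35.6°C.


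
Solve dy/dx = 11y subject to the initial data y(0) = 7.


General solution of y' = 11y is y = Ce^(11x).
Apply y(0) = 7: C = 7.
Particular solution: y = 7e^(11x).


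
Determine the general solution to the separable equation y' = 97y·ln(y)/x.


Separate: dy/[y ln(y)] = 97 dx/x.
Substitute u = ln(y): du/u = 97 dx/x.
Integrate: ln|ln(y)| = 97ln|x| + C₀, hence ln(y) = C·x^97.


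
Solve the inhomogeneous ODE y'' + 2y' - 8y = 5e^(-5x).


Characteristic roots of r² + 2r - 8 = 0 are 2, -4.
y_h = C₁e^(2x) + C₂e^(-4x).
Forcing exponent -5 is not a characteristic root; try y_p = Ae^(-5x).
Substitute: A·(25 + (2)·-5 + (-8)) = A·7 = 5, so A = 5/7.
General solution: y = C₁e^(2x) + C₂e^(-4x) + (5/7)e^(-5x).


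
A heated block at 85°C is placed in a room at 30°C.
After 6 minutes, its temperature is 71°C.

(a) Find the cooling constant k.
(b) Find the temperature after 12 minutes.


Newton's law: T(t) = T_a + (T₀ - T_a)e^(-kt).
(a) Use T(6) = 71: (71 - 30)/(85 - 30) = e^(-k·6), so k = -ln(0.745)/6 ≈ 0.0490.
(b) Apply k to t = 12: T(12) = 30 + (55)e^(-0.588) ≈ 60.6°C.


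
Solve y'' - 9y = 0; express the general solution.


Characteristic equation: r² - 9 = 0.
Factor: (r + 3)(r - 3) = 0 ⇒ r = -3, 3 (distinct real).
General solution: y = C₁e^(-3x) + C₂e^(3x).


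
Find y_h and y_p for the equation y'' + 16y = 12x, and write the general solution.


Homogeneous: r² + 16 = 0 ⇒ r = ±4i, y_h = C₁cos(4x) + C₂sin(4x).
Polynomial forcing; try y_p = Ax + B. Then y_p'' + 16 y_p = 16(Ax + B) = 12x, so B = 0 and A = 3/4.
General solution: y = C₁cos(4x) + C₂sin(4x) + (3/4)x.


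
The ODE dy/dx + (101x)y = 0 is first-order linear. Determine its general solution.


P(x) = 101x ⇒ μ = e^((101/2)x²).
Q(x) = 0 so μ y is constant: y = Ce^(-(101/2)x²).


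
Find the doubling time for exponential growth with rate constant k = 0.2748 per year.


Exponential growth: P(t) = P₀ e^(0.2748t). Set P(t)/P₀ = 2: e^(0.2748t) = 2.
Solve: t = ln(2)/0.2748 ≈ 2.52 years.


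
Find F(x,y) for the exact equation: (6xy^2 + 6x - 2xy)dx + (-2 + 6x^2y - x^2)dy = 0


Check exactness: ∂M/∂y = 12xy - 2x and ∂N/∂x = 12xy - 2x; equal, so the equation is exact.
Integrate M with respect to x (treating y as constant): ∫M dx = 3x^2y^2 + 3x^2 - x^2y + h(y).
Differentiate w.r.t. y and set equal to N: the x-dependent terms already match, leaving h'(y) = -2. Integrate: h(y) = -2y.
So F(x,y) = -2y + 3x^2y^2 + 3x^2 - x^2y.
General solution: -2y + 3x^2y^2 + 3x^2 - x^2y = C.


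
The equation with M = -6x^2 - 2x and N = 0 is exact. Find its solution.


Check exactness: ∂M/∂y = 0 and ∂N/∂x = 0; equal, so the equation is exact.
Integrate M with respect to x (treating y as constant): ∫M dx = -2x^3 - x^2 + h(y).
Differentiate w.r.t. y and set equal to N: all terms match, so h'(y) = 0 and h is a constant absorbed into C.
General solution: -2x^3 - x^2 = C.


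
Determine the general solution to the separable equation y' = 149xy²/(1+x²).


Separate: dy/y² = 149x/(1+x²) dx.
Integrate LHS: ∫ dy/y² = -1/y.
Integrate RHS via u = 1+x²: (149/2)ln(1+x²) + C.
Result: -1/y = (149/2)ln(1+x²) + C.


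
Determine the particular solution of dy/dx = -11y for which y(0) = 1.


General solution of y' = -11y is y = Ce^(-11x).
Apply y(0) = 1: C = 1.
Particular solution: y = e^(-11x).


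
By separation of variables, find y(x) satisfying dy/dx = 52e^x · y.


Separate variables: dy/y = 52e^x dx.
Integrate: ln|y| = 52e^x + C₀.
Exponentiate: y = Ce^(52e^x).


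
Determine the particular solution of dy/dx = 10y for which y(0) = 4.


General solution of y' = 10y is y = Ce^(10x).
Apply y(0) = 4: C = 4.
Particular solution: y = 4e^(10x).


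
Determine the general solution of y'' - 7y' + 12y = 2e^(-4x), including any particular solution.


Characteristic roots of r² - 7r + 12 = 0 are 4, 3.
y_h = C₁e^(4x) + C₂e^(3x).
Forcing exponent -4 is not a characteristic root; try y_p = Ae^(-4x).
Substitute: A·(16 + (-7)·-4 + (12)) = A·56 = 2, so A = 1/28.
General solution: y = C₁e^(4x) + C₂e^(3x) + (1/28)e^(-4x).


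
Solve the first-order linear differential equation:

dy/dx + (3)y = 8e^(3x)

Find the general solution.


P(x) = 3 ⇒ μ = e^(3x).
(μ y)' = 8e^(6x) ⇒ μ y = (8/6)e^(6x) + C.
Divide by μ: y = (4/3)e^(3x) + Ce^(-3x).


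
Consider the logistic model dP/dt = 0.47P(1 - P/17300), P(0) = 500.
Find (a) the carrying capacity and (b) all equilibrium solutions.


Logistic ODE dP/dt = 0.47P(1 - P/17300) has equilibria where dP/dt = 0, i.e. P = 0 or P = 17300.
The coefficient (1 - P/K) = 0 when P = K, identifying K = 17300 as the carrying capacity.
(a) K = 17300; (b) equilibria P = 0 and P = 17300.


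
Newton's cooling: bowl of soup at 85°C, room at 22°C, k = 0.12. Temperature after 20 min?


Newton's law: dT/dt = -k(T - T_a) has solution T(t) = T_a + (T₀ - T_a)e^(-kt).
Plug in T_a = 22, T₀ = 85, k = 0.12, t = 20: T(20) = 22 + (63)e^(-2.40) ≈ 27.7°C.


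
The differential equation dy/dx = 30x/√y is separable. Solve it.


Separate: √y dy = 30x dx.
Integrate: (2/3)y^(3/2) = 15x² + C.


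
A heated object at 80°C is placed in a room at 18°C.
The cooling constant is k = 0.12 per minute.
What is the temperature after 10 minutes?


Newton's law: dT/dt = -k(T - T_a) has solution T(t) = T_a + (T₀ - T_a)e^(-kt).
Plug in T_a = 18, T₀ = 80, k = 0.12, t = 10: T(10) = 18 + (62)e^(-1.20) ≈ 36.7°C.


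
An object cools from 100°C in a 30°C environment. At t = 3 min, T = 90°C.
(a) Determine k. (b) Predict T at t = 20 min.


Newton's law: T(t) = T_a + (T₀ - T_a)e^(-kt).
(a) Use T(3) = 90: (90 - 30)/(100 - 30) = e^(-k·3), so k = -ln(0.857)/3 ≈ 0.0514.
(b) Apply k to t = 20: T(20) = 30 + (70)e^(-1.028) ≈ 55.0°C.


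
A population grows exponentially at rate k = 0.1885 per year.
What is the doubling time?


Exponential growth: P(t) = P₀ e^(0.1885t). Set P(t)/P₀ = 2: e^(0.1885t) = 2.
Solve: t = ln(2)/0.1885 ≈ 3.68 years.


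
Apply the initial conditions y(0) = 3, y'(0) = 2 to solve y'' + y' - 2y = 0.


Characteristic roots of r² + r - 2 = 0 are 1, -2.
General solution y = c₁ e^(x) + c₂ e^(-2x).
Apply y(0) = 3: c₁ + c₂ = 3. Apply y'(0) = 2: 1 c₁ - 2 c₂ = 2.
Solve: c₁ = 8/3, c₂ = 1/3.
Particular solution: y = (8/3)e^(x) + (1/3)e^(-2x).


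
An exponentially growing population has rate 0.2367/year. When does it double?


Exponential growth: P(t) = P₀ e^(0.2367t). Set P(t)/P₀ = 2: e^(0.2367t) = 2.
Solve: t = ln(2)/0.2367 ≈ 2.93 years.


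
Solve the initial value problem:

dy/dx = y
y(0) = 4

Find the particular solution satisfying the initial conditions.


General solution of y' = y is y = Ce^(x).
Apply y(0) = 4: C = 4.
Particular solution: y = 4e^(x).


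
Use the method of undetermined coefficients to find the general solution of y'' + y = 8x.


Homogeneous: r² + 1 = 0 ⇒ r = ±1i, y_h = C₁cos(x) + C₂sin(x).
Polynomial forcing; try y_p = Ax + B. Then y_p'' + 1 y_p = 1(Ax + B) = 8x, so B = 0 and A = 8.
General solution: y = C₁cos(x) + C₂sin(x) + 8x.


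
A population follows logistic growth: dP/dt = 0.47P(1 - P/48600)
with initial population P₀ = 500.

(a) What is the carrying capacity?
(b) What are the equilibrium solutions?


Logistic ODE dP/dt = 0.47P(1 - P/48600) has equilibria where dP/dt = 0, i.e. P = 0 or P = 48600.
The coefficient (1 - P/K) = 0 when P = K, identifying K = 48600 as the carrying capacity.
(a) K = 48600; (b) equilibria P = 0 and P = 48600.


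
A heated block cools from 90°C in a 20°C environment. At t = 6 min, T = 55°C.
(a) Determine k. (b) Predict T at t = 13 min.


Newton's law: T(t) = T_a + (T₀ - T_a)e^(-kt).
(a) Use T(6) = 55: (55 - 20)/(90 - 20) = e^(-k·6), so k = -ln(0.500)/6 ≈ 0.1155.
(b) Apply k to t = 13: T(13) = 20 + (70)e^(-1.502) ≈ 35.6°C.


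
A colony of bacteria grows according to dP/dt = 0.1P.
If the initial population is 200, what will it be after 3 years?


The ODE dP/dt = 0.1P has solution P(t) = P(0)e^(0.1t).
Substitute P(0) = 200 and t = 3: P(3) = 200 e^(0.30) ≈ 270.


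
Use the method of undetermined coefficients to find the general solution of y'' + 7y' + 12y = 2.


Characteristic roots of r² + 7r + 12 = 0 are -4, -3.
y_h = C₁e^(-4x) + C₂e^(-3x).
Constant forcing; try y_p = A. Then 12A = 2 ⇒ A = 1/6.
General solution: y = C₁e^(-4x) + C₂e^(-3x) + 1/6.
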